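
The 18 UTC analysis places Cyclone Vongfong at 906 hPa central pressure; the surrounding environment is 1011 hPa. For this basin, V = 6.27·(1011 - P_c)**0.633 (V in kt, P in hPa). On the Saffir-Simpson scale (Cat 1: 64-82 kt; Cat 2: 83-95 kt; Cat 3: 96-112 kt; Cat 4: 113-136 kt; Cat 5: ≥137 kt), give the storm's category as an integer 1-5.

ΔP = 1011 − 906 = 105 hPa.
V ≈ 6.27 × 105^0.633 = 6.27 × 19.03 ≈ 119 kt.
119 kt falls in the Category 4 band.

4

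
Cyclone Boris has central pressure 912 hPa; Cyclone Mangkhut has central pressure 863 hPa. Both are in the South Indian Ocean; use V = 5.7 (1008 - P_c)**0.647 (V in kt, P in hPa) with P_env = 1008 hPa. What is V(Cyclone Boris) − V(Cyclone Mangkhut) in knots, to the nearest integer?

Cyclone Boris: ΔP = 96; V ≈ 5.7 × 96^0.647 ≈ 109.25 kt.
Cyclone Mangkhut: ΔP = 145; V ≈ 5.7 × 145^0.647 ≈ 142.65 kt.
Difference ≈ 109.25 − 142.65 = -33.40 → -33 kt.

-33 kt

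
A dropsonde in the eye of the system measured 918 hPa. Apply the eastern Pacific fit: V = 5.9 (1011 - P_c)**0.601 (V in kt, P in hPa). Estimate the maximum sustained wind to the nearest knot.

90 kt

ΔP = 1011 − 918 = 93 hPa.
93^0.601 ≈ 15.243.
V ≈ 5.9 × 15.243 ≈ 89.9 kt.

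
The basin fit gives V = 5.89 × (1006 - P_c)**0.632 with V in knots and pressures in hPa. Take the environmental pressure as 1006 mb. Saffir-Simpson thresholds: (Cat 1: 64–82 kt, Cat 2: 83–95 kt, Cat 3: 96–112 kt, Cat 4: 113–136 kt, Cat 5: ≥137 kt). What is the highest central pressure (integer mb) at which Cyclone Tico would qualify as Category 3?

923 mb

Category 3 begins at V = 96 kt.
Required ΔP = (96/5.89)^(1/0.632) = 16.299^1.582 ≈ 82.79 mb.
P_c ≤ 1006 − 82.79 = 923.21, so the highest integer P_c is 923 mb.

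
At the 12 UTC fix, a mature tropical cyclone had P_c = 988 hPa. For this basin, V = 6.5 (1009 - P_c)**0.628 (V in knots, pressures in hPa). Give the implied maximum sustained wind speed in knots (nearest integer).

ΔP = 1009 − 988 = 21 hPa.
21^0.628 ≈ 6.766.
V ≈ 6.5 × 6.766 ≈ 44.0 kt.

44 kt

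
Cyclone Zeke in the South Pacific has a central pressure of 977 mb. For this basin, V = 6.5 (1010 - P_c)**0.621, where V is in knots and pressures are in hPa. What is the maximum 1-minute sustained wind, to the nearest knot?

57 kt

ΔP = 1010 − 977 = 33 mb.
33^0.621 ≈ 8.770.
V ≈ 6.5 × 8.770 ≈ 57.0 kt.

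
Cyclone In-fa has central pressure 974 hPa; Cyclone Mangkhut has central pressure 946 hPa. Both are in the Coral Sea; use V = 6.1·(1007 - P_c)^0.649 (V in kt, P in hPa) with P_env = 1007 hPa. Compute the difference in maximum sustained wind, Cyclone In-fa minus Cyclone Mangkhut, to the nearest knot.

-29 kt

Cyclone In-fa: ΔP = 33; V ≈ 6.1 × 33^0.649 ≈ 59.00 kt.
Cyclone Mangkhut: ΔP = 61; V ≈ 6.1 × 61^0.649 ≈ 87.90 kt.
Difference ≈ 59.00 − 87.90 = -28.90 → -29 kt.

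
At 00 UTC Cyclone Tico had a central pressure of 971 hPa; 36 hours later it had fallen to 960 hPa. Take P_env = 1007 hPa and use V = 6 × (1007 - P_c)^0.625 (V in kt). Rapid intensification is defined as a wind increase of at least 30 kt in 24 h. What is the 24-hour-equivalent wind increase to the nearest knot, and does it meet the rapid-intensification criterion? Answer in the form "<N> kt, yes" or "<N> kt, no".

7 kt, no

V₁: ΔP = 36, V ≈ 6 × 36^0.625 ≈ 56.34 kt.
V₂: ΔP = 47, V ≈ 6 × 47^0.625 ≈ 66.56 kt.
ΔV over 36 h = 10.22 kt → 24 h equivalent = 10.22 × 24/36 ≈ 6.81 kt.
7 kt < 30 kt ⇒ not rapid intensification.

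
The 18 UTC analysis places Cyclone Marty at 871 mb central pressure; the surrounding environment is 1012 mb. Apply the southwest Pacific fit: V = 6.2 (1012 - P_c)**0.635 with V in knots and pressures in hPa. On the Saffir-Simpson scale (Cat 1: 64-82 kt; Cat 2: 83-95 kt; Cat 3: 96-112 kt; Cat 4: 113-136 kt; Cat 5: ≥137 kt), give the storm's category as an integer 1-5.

5

ΔP = 1012 − 871 = 141 mb.
V ≈ 6.2 × 141^0.635 = 6.2 × 23.16 ≈ 144 kt.
144 kt falls in the Category 5 band.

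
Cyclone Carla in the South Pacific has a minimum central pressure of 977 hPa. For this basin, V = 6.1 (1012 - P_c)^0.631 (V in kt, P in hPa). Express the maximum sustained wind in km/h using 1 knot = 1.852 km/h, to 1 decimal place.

106.5 km/h

ΔP = 1012 − 977 = 35 hPa.
V ≈ 6.1 × 35^0.631 = 6.1 × 9.426 ≈ 57.496 kt.
57.496 × 1.852 ≈ 106.48 km/h → 106.5 km/h.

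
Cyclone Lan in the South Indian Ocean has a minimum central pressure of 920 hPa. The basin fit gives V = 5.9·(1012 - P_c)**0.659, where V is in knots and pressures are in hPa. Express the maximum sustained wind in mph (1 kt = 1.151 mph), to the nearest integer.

134 mph

ΔP = 1012 − 920 = 92 hPa.
V ≈ 5.9 × 92^0.659 = 5.9 × 19.685 ≈ 116.142 kt.
116.142 × 1.151 ≈ 133.68 mph → 134 mph.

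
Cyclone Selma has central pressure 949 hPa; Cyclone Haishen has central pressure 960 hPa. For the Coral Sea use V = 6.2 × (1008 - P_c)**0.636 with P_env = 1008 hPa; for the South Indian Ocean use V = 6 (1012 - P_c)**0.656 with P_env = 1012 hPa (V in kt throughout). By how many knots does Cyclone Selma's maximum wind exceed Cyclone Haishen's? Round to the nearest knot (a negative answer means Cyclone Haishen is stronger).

Cyclone Selma: ΔP = 59; V ≈ 6.2 × 59^0.636 ≈ 82.92 kt.
Cyclone Haishen: ΔP = 52; V ≈ 6 × 52^0.656 ≈ 80.14 kt.
Difference ≈ 82.92 − 80.14 = 2.78 → 3 kt.

3 kt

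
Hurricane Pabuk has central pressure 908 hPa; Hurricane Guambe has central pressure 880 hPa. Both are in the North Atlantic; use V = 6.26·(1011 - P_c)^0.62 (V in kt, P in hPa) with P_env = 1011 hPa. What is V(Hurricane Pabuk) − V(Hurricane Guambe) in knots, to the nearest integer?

Hurricane Pabuk: ΔP = 103; V ≈ 6.26 × 103^0.62 ≈ 110.80 kt.
Hurricane Guambe: ΔP = 131; V ≈ 6.26 × 131^0.62 ≈ 128.61 kt.
Difference ≈ 110.80 − 128.61 = -17.81 → -18 kt.

-18 kt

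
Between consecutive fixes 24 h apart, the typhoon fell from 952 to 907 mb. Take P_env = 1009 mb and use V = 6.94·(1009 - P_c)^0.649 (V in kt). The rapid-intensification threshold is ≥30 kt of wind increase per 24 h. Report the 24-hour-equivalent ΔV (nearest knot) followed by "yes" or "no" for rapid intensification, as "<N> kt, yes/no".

44 kt, yes

V₁: ΔP = 57, V ≈ 6.94 × 57^0.649 ≈ 95.70 kt.
V₂: ΔP = 102, V ≈ 6.94 × 102^0.649 ≈ 139.62 kt.
ΔV over 24 h = 43.92 kt → 24 h equivalent = 43.92 × 24/24 ≈ 43.92 kt.
44 kt ≥ 30 kt ⇒ rapid intensification.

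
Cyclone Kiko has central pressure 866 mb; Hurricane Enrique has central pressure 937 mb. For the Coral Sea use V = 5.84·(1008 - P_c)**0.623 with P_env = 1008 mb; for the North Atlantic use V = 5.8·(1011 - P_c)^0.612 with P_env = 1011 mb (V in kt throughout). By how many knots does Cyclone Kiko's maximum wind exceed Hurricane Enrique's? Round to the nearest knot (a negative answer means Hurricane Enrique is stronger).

Cyclone Kiko: ΔP = 142; V ≈ 5.84 × 142^0.623 ≈ 128.02 kt.
Hurricane Enrique: ΔP = 74; V ≈ 5.8 × 74^0.612 ≈ 80.80 kt.
Difference ≈ 128.02 − 80.80 = 47.22 → 47 kt.

47 kt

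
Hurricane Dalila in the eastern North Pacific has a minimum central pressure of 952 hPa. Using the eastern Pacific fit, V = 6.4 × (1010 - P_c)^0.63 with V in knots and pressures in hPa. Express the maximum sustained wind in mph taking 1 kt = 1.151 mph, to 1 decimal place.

95.1 mph

ΔP = 1010 − 952 = 58 hPa.
V ≈ 6.4 × 58^0.63 = 6.4 × 12.911 ≈ 82.630 kt.
82.630 × 1.151 ≈ 95.11 mph → 95.1 mph.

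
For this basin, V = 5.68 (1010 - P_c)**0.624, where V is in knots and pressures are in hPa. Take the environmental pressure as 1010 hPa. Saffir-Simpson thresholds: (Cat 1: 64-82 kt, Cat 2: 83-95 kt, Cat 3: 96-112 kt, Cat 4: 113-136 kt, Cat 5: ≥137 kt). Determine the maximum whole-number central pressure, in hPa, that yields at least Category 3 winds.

Category 3 begins at V = 96 kt.
Required ΔP = (96/5.68)^(1/0.624) = 16.901^1.603 ≈ 92.86 hPa.
P_c ≤ 1010 − 92.86 = 917.14, so the highest integer P_c is 917 hPa.

917 hPa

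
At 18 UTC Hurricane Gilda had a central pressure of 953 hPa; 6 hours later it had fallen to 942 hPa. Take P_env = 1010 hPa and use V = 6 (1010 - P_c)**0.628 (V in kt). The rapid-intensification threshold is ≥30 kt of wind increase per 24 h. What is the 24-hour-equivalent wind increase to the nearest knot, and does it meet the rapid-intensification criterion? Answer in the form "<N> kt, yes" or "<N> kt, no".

V₁: ΔP = 57, V ≈ 6 × 57^0.628 ≈ 76.00 kt.
V₂: ΔP = 68, V ≈ 6 × 68^0.628 ≈ 84.91 kt.
ΔV over 6 h = 8.91 kt → 24 h equivalent = 8.91 × 24/6 ≈ 35.64 kt.
36 kt ≥ 30 kt ⇒ rapid intensification.

36 kt, yes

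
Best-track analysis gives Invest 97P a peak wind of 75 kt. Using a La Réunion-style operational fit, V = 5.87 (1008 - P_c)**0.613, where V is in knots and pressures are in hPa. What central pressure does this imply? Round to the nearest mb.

ΔP = (V / 5.87)^(1/0.613) = (75/5.87)^1.631.
75/5.87 = 12.777; 12.777^1.631 ≈ 63.82 mb.
P_c = 1008 − 63.82 = 944.18 ≈ 944 mb.

944 mb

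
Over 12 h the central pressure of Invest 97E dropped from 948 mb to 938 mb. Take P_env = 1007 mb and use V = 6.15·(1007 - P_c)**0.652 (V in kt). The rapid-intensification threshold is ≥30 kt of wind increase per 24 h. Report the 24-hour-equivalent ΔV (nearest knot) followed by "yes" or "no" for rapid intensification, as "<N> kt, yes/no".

19 kt, no

V₁: ΔP = 59, V ≈ 6.15 × 59^0.652 ≈ 87.80 kt.
V₂: ΔP = 69, V ≈ 6.15 × 69^0.652 ≈ 97.23 kt.
ΔV over 12 h = 9.43 kt → 24 h equivalent = 9.43 × 24/12 ≈ 18.86 kt.
19 kt < 30 kt ⇒ not rapid intensification.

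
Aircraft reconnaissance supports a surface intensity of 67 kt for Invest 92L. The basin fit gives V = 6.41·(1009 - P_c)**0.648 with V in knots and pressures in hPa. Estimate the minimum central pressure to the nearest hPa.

ΔP = (V / 6.41)^(1/0.648) = (67/6.41)^1.543.
67/6.41 = 10.452; 10.452^1.543 ≈ 37.40 hPa.
P_c = 1009 − 37.40 = 971.60 ≈ 972 hPa.

972 hPa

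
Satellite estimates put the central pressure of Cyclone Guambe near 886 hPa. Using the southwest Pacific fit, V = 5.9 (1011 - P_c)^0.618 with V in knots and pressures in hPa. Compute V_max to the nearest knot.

117 kt

ΔP = 1011 − 886 = 125 hPa.
125^0.618 ≈ 19.765.
V ≈ 5.9 × 19.765 ≈ 116.6 kt.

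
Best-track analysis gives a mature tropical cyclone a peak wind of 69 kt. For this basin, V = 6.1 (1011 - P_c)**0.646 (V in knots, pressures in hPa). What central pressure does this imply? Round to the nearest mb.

ΔP = (V / 6.1)^(1/0.646) = (69/6.1)^1.548.
69/6.1 = 11.311; 11.311^1.548 ≈ 42.74 mb.
P_c = 1011 − 42.74 = 968.26 ≈ 968 mb.

968 mb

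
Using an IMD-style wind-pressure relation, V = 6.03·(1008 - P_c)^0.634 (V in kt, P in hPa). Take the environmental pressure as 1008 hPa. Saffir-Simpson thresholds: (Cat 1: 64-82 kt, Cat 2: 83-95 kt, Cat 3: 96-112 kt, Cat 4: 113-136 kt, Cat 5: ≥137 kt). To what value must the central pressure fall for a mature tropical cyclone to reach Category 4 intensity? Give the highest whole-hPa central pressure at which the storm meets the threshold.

906 hPa

Category 4 begins at V = 113 kt.
Required ΔP = (113/6.03)^(1/0.634) = 18.740^1.577 ≈ 101.74 hPa.
P_c ≤ 1008 − 101.74 = 906.26, so the highest integer P_c is 906 hPa.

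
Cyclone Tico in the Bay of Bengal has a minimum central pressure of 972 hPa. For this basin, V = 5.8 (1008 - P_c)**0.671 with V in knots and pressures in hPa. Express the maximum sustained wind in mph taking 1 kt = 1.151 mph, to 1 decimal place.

73.9 mph

ΔP = 1008 − 972 = 36 hPa.
V ≈ 5.8 × 36^0.671 = 5.8 × 11.073 ≈ 64.225 kt.
64.225 × 1.151 ≈ 73.92 mph → 73.9 mph.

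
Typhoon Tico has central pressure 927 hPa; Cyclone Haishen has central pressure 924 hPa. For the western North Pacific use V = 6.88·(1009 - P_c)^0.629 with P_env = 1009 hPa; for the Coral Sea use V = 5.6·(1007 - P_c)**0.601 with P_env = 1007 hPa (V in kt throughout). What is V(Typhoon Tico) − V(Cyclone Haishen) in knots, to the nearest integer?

Typhoon Tico: ΔP = 82; V ≈ 6.88 × 82^0.629 ≈ 110.00 kt.
Cyclone Haishen: ΔP = 83; V ≈ 5.6 × 83^0.601 ≈ 79.72 kt.
Difference ≈ 110.00 − 79.72 = 30.28 → 30 kt.

30 kt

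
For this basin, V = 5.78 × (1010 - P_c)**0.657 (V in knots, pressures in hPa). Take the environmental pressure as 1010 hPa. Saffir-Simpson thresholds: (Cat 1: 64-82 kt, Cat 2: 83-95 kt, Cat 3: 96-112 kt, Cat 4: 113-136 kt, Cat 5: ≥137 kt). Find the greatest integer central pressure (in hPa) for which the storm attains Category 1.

971 hPa

Category 1 begins at V = 64 kt.
Required ΔP = (64/5.78)^(1/0.657) = 11.073^1.522 ≈ 38.85 hPa.
P_c ≤ 1010 − 38.85 = 971.15, so the highest integer P_c is 971 hPa.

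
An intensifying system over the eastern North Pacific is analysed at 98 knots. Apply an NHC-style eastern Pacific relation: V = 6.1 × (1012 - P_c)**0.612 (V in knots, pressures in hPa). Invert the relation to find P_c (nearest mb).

ΔP = (V / 6.1)^(1/0.612) = (98/6.1)^1.634.
98/6.1 = 16.066; 16.066^1.634 ≈ 93.42 mb.
P_c = 1012 − 93.42 = 918.58 ≈ 919 mb.

919 mb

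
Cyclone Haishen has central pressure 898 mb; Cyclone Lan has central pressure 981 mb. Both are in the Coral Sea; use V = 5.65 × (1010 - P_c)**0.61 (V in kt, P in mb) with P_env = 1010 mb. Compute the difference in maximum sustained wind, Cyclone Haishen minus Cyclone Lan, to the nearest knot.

56 kt

Cyclone Haishen: ΔP = 112; V ≈ 5.65 × 112^0.61 ≈ 100.48 kt.
Cyclone Lan: ΔP = 29; V ≈ 5.65 × 29^0.61 ≈ 44.07 kt.
Difference ≈ 100.48 − 44.07 = 56.41 → 56 kt.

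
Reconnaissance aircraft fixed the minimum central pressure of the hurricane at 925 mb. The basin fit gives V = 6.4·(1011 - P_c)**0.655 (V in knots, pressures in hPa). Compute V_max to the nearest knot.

118 kt

ΔP = 1011 − 925 = 86 mb.
86^0.655 ≈ 18.497.
V ≈ 6.4 × 18.497 ≈ 118.4 kt.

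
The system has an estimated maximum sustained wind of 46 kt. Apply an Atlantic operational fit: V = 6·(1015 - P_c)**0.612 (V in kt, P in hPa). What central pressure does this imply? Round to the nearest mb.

987 mb

ΔP = (V / 6)^(1/0.612) = (46/6)^1.634.
46/6 = 7.667; 7.667^1.634 ≈ 27.89 mb.
P_c = 1015 − 27.89 = 987.11 ≈ 987 mb.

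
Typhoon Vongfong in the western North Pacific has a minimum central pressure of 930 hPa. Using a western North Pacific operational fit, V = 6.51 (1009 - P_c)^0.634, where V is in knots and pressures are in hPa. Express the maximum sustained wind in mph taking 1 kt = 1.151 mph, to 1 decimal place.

ΔP = 1009 − 930 = 79 hPa.
V ≈ 6.51 × 79^0.634 = 6.51 × 15.962 ≈ 103.915 kt.
103.915 × 1.151 ≈ 119.61 mph → 119.6 mph.

119.6 mph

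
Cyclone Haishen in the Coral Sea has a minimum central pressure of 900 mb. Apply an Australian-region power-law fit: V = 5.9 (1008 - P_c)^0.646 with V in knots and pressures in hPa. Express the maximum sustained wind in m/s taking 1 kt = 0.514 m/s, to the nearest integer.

ΔP = 1008 − 900 = 108 mb.
V ≈ 5.9 × 108^0.646 = 5.9 × 20.587 ≈ 121.463 kt.
121.463 × 0.514 ≈ 62.43 m/s → 62 m/s.

62 m/s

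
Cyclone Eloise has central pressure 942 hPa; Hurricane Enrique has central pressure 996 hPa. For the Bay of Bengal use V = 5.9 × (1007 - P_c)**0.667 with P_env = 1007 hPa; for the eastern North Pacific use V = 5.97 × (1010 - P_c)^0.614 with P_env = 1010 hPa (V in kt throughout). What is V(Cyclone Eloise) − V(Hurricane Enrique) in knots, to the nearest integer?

65 kt

Cyclone Eloise: ΔP = 65; V ≈ 5.9 × 65^0.667 ≈ 95.51 kt.
Hurricane Enrique: ΔP = 14; V ≈ 5.97 × 14^0.614 ≈ 30.18 kt.
Difference ≈ 95.51 − 30.18 = 65.33 → 65 kt.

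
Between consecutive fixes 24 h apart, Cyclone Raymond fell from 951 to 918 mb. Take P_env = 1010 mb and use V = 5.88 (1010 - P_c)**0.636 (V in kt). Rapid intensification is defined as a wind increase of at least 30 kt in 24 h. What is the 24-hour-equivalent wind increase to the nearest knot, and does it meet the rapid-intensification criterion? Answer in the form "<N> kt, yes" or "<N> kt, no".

V₁: ΔP = 59, V ≈ 5.88 × 59^0.636 ≈ 78.64 kt.
V₂: ΔP = 92, V ≈ 5.88 × 92^0.636 ≈ 104.31 kt.
ΔV over 24 h = 25.67 kt → 24 h equivalent = 25.67 × 24/24 ≈ 25.67 kt.
26 kt < 30 kt ⇒ not rapid intensification.

26 kt, no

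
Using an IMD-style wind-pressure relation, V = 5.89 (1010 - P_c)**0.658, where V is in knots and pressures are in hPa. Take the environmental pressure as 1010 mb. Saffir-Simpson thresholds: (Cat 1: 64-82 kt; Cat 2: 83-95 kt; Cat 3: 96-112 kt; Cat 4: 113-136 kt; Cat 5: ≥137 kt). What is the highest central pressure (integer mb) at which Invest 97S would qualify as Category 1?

Category 1 begins at V = 64 kt.
Required ΔP = (64/5.89)^(1/0.658) = 10.866^1.520 ≈ 37.55 mb.
P_c ≤ 1010 − 37.55 = 972.45, so the highest integer P_c is 972 mb.

972 mb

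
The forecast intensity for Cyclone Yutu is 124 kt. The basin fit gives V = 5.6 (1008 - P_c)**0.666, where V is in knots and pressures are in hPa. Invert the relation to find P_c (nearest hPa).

903 hPa

ΔP = (V / 5.6)^(1/0.666) = (124/5.6)^1.502.
124/5.6 = 22.143; 22.143^1.502 ≈ 104.68 hPa.
P_c = 1008 − 104.68 = 903.32 ≈ 903 hPa.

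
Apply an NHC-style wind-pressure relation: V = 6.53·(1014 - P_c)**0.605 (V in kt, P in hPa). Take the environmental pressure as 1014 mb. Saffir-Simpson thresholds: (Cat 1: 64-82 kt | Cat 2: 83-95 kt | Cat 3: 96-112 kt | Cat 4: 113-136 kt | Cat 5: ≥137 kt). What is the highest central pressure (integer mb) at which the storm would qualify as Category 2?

947 mb

Category 2 begins at V = 83 kt.
Required ΔP = (83/6.53)^(1/0.605) = 12.711^1.653 ≈ 66.84 mb.
P_c ≤ 1014 − 66.84 = 947.16, so the highest integer P_c is 947 mb.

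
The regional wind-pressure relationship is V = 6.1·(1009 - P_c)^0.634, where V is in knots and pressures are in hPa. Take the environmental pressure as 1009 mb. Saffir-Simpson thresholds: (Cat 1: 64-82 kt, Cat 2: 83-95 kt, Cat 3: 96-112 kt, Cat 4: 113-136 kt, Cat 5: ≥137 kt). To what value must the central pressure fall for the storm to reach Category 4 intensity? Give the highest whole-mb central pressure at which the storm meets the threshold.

Category 4 begins at V = 113 kt.
Required ΔP = (113/6.1)^(1/0.634) = 18.525^1.577 ≈ 99.91 mb.
P_c ≤ 1009 − 99.91 = 909.09, so the highest integer P_c is 909 mb.

909 mb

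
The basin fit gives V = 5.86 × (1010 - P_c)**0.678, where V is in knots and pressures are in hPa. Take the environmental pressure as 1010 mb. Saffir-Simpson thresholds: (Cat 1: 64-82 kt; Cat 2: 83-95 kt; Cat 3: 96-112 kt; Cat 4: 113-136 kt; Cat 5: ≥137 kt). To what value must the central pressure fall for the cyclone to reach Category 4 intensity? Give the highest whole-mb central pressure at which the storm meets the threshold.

Category 4 begins at V = 113 kt.
Required ΔP = (113/5.86)^(1/0.678) = 19.283^1.475 ≈ 78.62 mb.
P_c ≤ 1010 − 78.62 = 931.38, so the highest integer P_c is 931 mb.

931 mb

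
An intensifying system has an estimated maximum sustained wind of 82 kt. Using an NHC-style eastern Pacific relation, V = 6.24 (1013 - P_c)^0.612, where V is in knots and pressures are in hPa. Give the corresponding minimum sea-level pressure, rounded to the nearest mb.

ΔP = (V / 6.24)^(1/0.612) = (82/6.24)^1.634.
82/6.24 = 13.141; 13.141^1.634 ≈ 67.27 mb.
P_c = 1013 − 67.27 = 945.73 ≈ 946 mb.

946 mb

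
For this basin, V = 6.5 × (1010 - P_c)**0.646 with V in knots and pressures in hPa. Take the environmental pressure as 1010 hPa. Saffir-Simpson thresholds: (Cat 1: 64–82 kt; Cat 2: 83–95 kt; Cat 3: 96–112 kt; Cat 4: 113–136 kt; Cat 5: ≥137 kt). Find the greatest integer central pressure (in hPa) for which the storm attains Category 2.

958 hPa

Category 2 begins at V = 83 kt.
Required ΔP = (83/6.5)^(1/0.646) = 12.769^1.548 ≈ 51.56 hPa.
P_c ≤ 1010 − 51.56 = 958.44, so the highest integer P_c is 958 hPa.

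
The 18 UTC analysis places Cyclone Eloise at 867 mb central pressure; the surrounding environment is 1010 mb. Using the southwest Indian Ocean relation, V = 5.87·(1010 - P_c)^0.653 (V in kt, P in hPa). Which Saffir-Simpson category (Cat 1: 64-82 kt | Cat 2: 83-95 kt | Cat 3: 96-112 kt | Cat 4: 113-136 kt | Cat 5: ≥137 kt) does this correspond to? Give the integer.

ΔP = 1010 − 867 = 143 mb.
V ≈ 5.87 × 143^0.653 = 5.87 × 25.55 ≈ 150 kt.
150 kt falls in the Category 5 band.

5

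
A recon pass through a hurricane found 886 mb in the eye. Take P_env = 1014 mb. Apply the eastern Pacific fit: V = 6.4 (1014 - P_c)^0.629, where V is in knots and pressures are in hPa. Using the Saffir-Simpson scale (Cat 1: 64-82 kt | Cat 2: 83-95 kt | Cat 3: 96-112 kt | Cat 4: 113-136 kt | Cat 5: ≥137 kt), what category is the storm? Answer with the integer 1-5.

4

ΔP = 1014 − 886 = 128 mb.
V ≈ 6.4 × 128^0.629 = 6.4 × 21.16 ≈ 135 kt.
135 kt falls in the Category 4 band.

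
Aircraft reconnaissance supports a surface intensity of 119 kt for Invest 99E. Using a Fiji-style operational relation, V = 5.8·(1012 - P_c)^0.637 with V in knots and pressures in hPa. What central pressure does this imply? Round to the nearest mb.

897 mb

ΔP = (V / 5.8)^(1/0.637) = (119/5.8)^1.570.
119/5.8 = 20.517; 20.517^1.570 ≈ 114.77 mb.
P_c = 1012 − 114.77 = 897.23 ≈ 897 mb.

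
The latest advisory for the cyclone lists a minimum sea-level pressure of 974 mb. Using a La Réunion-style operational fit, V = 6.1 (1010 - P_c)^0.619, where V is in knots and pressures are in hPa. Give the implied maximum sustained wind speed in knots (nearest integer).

ΔP = 1010 − 974 = 36 mb.
36^0.619 ≈ 9.191.
V ≈ 6.1 × 9.191 ≈ 56.1 kt.

56 kt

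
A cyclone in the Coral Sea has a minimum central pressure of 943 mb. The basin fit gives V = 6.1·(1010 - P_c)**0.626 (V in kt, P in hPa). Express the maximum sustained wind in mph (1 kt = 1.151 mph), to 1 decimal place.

ΔP = 1010 − 943 = 67 mb.
V ≈ 6.1 × 67^0.626 = 6.1 × 13.903 ≈ 84.811 kt.
84.811 × 1.151 ≈ 97.62 mph → 97.6 mph.

97.6 mph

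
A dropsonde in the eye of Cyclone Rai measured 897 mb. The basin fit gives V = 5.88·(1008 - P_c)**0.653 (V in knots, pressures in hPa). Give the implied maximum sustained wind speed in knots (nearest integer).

ΔP = 1008 − 897 = 111 mb.
111^0.653 ≈ 21.657.
V ≈ 5.88 × 21.657 ≈ 127.3 kt.

127 kt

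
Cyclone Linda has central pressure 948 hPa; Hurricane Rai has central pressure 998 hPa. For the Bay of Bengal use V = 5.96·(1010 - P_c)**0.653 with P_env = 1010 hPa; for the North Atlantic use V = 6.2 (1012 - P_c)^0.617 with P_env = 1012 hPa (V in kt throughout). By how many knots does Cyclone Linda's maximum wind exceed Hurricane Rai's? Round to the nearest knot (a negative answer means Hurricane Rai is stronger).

Cyclone Linda: ΔP = 62; V ≈ 5.96 × 62^0.653 ≈ 88.24 kt.
Hurricane Rai: ΔP = 14; V ≈ 6.2 × 14^0.617 ≈ 31.59 kt.
Difference ≈ 88.24 − 31.59 = 56.65 → 57 kt.

57 kt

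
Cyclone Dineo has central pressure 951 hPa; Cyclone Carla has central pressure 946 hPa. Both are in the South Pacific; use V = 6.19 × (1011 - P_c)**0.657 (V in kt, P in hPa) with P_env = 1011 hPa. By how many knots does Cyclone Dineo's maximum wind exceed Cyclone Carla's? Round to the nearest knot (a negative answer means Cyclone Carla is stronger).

-5 kt

Cyclone Dineo: ΔP = 60; V ≈ 6.19 × 60^0.657 ≈ 91.19 kt.
Cyclone Carla: ΔP = 65; V ≈ 6.19 × 65^0.657 ≈ 96.11 kt.
Difference ≈ 91.19 − 96.11 = -4.92 → -5 kt.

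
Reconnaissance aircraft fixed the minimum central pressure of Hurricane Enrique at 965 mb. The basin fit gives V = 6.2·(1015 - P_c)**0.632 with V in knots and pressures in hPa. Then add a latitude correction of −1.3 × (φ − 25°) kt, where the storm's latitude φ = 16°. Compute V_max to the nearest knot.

ΔP = 1015 − 965 = 50 mb.
50^0.632 ≈ 11.851.
V ≈ 6.2 × 11.851 ≈ 73.5 kt.
Latitude correction: −1.3 × (16 − 25) = 11.7 kt.
Corrected V ≈ 85.2 kt → 85 kt.

85 kt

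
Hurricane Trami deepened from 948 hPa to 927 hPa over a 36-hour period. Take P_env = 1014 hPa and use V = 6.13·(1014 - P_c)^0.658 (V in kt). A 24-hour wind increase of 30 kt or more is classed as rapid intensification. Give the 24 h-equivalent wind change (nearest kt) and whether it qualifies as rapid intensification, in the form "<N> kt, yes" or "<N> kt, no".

V₁: ΔP = 66, V ≈ 6.13 × 66^0.658 ≈ 96.54 kt.
V₂: ΔP = 87, V ≈ 6.13 × 87^0.658 ≈ 115.79 kt.
ΔV over 36 h = 19.25 kt → 24 h equivalent = 19.25 × 24/36 ≈ 12.83 kt.
13 kt < 30 kt ⇒ not rapid intensification.

13 kt, no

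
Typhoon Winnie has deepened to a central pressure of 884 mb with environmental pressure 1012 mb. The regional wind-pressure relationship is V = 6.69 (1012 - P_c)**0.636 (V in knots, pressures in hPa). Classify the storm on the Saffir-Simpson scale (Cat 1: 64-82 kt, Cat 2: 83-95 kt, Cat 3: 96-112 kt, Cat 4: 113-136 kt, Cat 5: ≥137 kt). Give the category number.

ΔP = 1012 − 884 = 128 mb.
V ≈ 6.69 × 128^0.636 = 6.69 × 21.89 ≈ 146 kt.
146 kt falls in the Category 5 band.

5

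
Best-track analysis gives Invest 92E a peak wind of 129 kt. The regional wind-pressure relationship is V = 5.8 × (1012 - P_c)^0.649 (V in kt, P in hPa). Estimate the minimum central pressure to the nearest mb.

893 mb

ΔP = (V / 5.8)^(1/0.649) = (129/5.8)^1.541.
129/5.8 = 22.241; 22.241^1.541 ≈ 119.06 mb.
P_c = 1012 − 119.06 = 892.94 ≈ 893 mb.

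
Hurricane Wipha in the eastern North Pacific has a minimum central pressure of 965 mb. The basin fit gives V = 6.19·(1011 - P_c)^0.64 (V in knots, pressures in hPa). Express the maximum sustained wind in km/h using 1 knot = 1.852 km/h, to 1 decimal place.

132.9 km/h

ΔP = 1011 − 965 = 46 mb.
V ≈ 6.19 × 46^0.64 = 6.19 × 11.592 ≈ 71.756 kt.
71.756 × 1.852 ≈ 132.89 km/h → 132.9 km/h.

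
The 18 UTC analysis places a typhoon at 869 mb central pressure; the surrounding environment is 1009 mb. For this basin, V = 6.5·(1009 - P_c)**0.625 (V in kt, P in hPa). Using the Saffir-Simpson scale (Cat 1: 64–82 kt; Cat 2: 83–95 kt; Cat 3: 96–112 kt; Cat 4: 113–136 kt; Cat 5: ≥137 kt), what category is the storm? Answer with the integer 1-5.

5

ΔP = 1009 − 869 = 140 mb.
V ≈ 6.5 × 140^0.625 = 6.5 × 21.94 ≈ 143 kt.
143 kt falls in the Category 5 band.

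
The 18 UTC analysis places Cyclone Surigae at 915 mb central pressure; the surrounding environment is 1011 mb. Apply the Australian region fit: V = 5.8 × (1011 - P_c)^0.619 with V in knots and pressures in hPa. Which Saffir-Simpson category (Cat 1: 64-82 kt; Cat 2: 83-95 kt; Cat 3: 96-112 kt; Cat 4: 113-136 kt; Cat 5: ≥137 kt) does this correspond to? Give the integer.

ΔP = 1011 − 915 = 96 mb.
V ≈ 5.8 × 96^0.619 = 5.8 × 16.87 ≈ 98 kt.
98 kt falls in the Category 3 band.

3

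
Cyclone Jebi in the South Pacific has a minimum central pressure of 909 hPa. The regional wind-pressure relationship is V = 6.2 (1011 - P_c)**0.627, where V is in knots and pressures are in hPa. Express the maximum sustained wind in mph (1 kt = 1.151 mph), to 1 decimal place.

129.7 mph

ΔP = 1011 − 909 = 102 hPa.
V ≈ 6.2 × 102^0.627 = 6.2 × 18.172 ≈ 112.664 kt.
112.664 × 1.151 ≈ 129.68 mph → 129.7 mph.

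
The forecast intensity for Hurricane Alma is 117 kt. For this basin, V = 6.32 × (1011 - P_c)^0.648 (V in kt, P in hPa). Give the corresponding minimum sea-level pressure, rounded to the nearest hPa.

921 hPa

ΔP = (V / 6.32)^(1/0.648) = (117/6.32)^1.543.
117/6.32 = 18.513; 18.513^1.543 ≈ 90.36 hPa.
P_c = 1011 − 90.36 = 920.64 ≈ 921 hPa.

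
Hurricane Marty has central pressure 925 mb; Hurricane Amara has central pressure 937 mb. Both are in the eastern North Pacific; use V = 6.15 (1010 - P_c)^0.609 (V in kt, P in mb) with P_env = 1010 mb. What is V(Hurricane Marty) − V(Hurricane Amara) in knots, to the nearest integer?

Hurricane Marty: ΔP = 85; V ≈ 6.15 × 85^0.609 ≈ 92.02 kt.
Hurricane Amara: ΔP = 73; V ≈ 6.15 × 73^0.609 ≈ 83.88 kt.
Difference ≈ 92.02 − 83.88 = 8.14 → 8 kt.

8 kt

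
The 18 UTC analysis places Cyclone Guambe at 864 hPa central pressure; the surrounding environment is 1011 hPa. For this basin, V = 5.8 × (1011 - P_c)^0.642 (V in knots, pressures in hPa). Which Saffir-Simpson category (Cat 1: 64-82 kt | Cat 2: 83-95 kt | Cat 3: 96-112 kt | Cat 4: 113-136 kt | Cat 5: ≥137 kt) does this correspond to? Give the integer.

5

ΔP = 1011 − 864 = 147 hPa.
V ≈ 5.8 × 147^0.642 = 5.8 × 24.63 ≈ 143 kt.
143 kt falls in the Category 5 band.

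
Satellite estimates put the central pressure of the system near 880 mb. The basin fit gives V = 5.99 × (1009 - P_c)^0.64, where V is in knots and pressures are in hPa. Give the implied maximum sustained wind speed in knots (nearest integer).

134 kt

ΔP = 1009 − 880 = 129 mb.
129^0.64 ≈ 22.427.
V ≈ 5.99 × 22.427 ≈ 134.3 kt.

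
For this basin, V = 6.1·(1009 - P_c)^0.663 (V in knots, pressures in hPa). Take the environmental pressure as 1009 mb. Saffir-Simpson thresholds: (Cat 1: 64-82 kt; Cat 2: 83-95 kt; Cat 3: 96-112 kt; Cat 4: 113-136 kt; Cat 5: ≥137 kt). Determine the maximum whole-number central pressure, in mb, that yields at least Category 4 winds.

Category 4 begins at V = 113 kt.
Required ΔP = (113/6.1)^(1/0.663) = 18.525^1.508 ≈ 81.68 mb.
P_c ≤ 1009 − 81.68 = 927.32, so the highest integer P_c is 927 mb.

927 mb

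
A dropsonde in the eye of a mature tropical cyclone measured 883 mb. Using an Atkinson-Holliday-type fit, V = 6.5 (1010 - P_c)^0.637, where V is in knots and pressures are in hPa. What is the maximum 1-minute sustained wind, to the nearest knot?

ΔP = 1010 − 883 = 127 mb.
127^0.637 ≈ 21.884.
V ≈ 6.5 × 21.884 ≈ 142.2 kt.

142 kt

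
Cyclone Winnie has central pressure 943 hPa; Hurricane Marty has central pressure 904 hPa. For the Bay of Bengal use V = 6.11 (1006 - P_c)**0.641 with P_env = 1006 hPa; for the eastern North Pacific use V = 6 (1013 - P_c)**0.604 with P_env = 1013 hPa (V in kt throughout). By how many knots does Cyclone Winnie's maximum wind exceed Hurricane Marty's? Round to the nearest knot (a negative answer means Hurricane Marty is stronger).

Cyclone Winnie: ΔP = 63; V ≈ 6.11 × 63^0.641 ≈ 86.98 kt.
Hurricane Marty: ΔP = 109; V ≈ 6 × 109^0.604 ≈ 102.04 kt.
Difference ≈ 86.98 − 102.04 = -15.06 → -15 kt.

-15 kt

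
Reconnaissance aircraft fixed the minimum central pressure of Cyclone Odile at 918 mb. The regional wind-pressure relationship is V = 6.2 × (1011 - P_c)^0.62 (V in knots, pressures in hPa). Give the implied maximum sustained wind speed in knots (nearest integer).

103 kt

ΔP = 1011 − 918 = 93 mb.
93^0.62 ≈ 16.613.
V ≈ 6.2 × 16.613 ≈ 103.0 kt.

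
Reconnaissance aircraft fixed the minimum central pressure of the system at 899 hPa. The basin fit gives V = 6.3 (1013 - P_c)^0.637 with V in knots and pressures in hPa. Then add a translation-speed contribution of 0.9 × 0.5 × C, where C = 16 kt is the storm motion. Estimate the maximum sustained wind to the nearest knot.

136 kt

ΔP = 1013 − 899 = 114 hPa.
114^0.637 ≈ 20.429.
V ≈ 6.3 × 20.429 ≈ 128.7 kt.
Translation term: 0.9 × 0.5 × 16 = 7.2 kt.
Corrected V ≈ 135.9 kt → 136 kt.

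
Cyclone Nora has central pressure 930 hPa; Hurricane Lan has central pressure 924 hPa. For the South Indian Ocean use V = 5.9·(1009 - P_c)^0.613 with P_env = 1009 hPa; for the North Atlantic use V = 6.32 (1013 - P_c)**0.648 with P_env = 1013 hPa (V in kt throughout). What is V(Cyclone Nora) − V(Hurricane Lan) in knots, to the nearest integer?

Cyclone Nora: ΔP = 79; V ≈ 5.9 × 79^0.613 ≈ 85.92 kt.
Hurricane Lan: ΔP = 89; V ≈ 6.32 × 89^0.648 ≈ 115.86 kt.
Difference ≈ 85.92 − 115.86 = -29.94 → -30 kt.

-30 kt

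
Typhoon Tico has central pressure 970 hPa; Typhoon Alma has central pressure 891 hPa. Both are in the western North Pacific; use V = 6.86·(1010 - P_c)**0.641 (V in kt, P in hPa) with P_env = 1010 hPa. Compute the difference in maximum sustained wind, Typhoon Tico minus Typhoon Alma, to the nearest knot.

-74 kt

Typhoon Tico: ΔP = 40; V ≈ 6.86 × 40^0.641 ≈ 72.99 kt.
Typhoon Alma: ΔP = 119; V ≈ 6.86 × 119^0.641 ≈ 146.81 kt.
Difference ≈ 72.99 − 146.81 = -73.82 → -74 kt.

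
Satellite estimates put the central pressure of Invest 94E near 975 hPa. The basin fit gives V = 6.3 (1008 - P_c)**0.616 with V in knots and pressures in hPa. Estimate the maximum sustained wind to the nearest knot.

ΔP = 1008 − 975 = 33 hPa.
33^0.616 ≈ 8.618.
V ≈ 6.3 × 8.618 ≈ 54.3 kt.

54 kt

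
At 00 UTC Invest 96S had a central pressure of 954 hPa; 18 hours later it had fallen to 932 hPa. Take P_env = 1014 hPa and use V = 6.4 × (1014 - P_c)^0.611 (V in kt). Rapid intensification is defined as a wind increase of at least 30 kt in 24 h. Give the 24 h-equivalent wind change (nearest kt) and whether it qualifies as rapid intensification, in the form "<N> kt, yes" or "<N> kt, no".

22 kt, no

V₁: ΔP = 60, V ≈ 6.4 × 60^0.611 ≈ 78.10 kt.
V₂: ΔP = 82, V ≈ 6.4 × 82^0.611 ≈ 94.52 kt.
ΔV over 18 h = 16.42 kt → 24 h equivalent = 16.42 × 24/18 ≈ 21.89 kt.
22 kt < 30 kt ⇒ not rapid intensification.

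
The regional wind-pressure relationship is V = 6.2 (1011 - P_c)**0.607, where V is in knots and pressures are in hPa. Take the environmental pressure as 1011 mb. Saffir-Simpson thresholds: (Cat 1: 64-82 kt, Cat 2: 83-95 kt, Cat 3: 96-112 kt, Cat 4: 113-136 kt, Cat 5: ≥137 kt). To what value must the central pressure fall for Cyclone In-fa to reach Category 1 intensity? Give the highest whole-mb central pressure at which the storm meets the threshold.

Category 1 begins at V = 64 kt.
Required ΔP = (64/6.2)^(1/0.607) = 10.323^1.647 ≈ 46.79 mb.
P_c ≤ 1011 − 46.79 = 964.21, so the highest integer P_c is 964 mb.

964 mb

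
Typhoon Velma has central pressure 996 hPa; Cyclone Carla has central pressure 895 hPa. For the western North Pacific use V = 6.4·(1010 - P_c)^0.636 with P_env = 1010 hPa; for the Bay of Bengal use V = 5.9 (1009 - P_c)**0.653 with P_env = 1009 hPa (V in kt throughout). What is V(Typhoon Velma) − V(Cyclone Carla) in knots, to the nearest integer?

-96 kt

Typhoon Velma: ΔP = 14; V ≈ 6.4 × 14^0.636 ≈ 34.29 kt.
Cyclone Carla: ΔP = 114; V ≈ 5.9 × 114^0.653 ≈ 130.02 kt.
Difference ≈ 34.29 − 130.02 = -95.73 → -96 kt.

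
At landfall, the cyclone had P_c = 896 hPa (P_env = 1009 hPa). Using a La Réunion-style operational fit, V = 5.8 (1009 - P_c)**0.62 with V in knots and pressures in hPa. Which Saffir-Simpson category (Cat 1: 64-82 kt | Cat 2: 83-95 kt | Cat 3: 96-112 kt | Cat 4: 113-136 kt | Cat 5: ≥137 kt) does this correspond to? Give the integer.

ΔP = 1009 − 896 = 113 hPa.
V ≈ 5.8 × 113^0.62 = 5.8 × 18.75 ≈ 109 kt.
109 kt falls in the Category 3 band.

3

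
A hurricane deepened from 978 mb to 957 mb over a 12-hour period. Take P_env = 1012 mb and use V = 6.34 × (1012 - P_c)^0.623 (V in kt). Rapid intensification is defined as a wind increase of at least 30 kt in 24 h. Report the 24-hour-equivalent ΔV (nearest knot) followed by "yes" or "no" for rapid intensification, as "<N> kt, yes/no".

V₁: ΔP = 34, V ≈ 6.34 × 34^0.623 ≈ 57.04 kt.
V₂: ΔP = 55, V ≈ 6.34 × 55^0.623 ≈ 76.97 kt.
ΔV over 12 h = 19.93 kt → 24 h equivalent = 19.93 × 24/12 ≈ 39.86 kt.
40 kt ≥ 30 kt ⇒ rapid intensification.

40 kt, yes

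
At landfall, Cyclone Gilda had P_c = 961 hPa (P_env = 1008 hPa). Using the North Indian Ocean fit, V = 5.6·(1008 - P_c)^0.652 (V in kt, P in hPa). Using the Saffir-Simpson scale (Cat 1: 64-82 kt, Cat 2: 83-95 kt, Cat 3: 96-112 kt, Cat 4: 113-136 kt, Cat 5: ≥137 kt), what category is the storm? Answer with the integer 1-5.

1

ΔP = 1008 − 961 = 47 hPa.
V ≈ 5.6 × 47^0.652 = 5.6 × 12.31 ≈ 69 kt.
69 kt falls in the Category 1 band.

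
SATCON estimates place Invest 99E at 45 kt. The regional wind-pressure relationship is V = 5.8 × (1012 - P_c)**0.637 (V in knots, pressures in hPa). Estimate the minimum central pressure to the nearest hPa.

987 hPa

ΔP = (V / 5.8)^(1/0.637) = (45/5.8)^1.570.
45/5.8 = 7.759; 7.759^1.570 ≈ 24.94 hPa.
P_c = 1012 − 24.94 = 987.06 ≈ 987 hPa.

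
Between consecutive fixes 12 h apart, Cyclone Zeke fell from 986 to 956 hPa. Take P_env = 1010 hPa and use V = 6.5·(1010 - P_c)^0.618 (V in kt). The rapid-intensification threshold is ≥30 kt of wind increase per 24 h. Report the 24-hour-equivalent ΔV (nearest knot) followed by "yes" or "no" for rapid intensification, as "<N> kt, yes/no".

V₁: ΔP = 24, V ≈ 6.5 × 24^0.618 ≈ 46.33 kt.
V₂: ΔP = 54, V ≈ 6.5 × 54^0.618 ≈ 76.48 kt.
ΔV over 12 h = 30.15 kt → 24 h equivalent = 30.15 × 24/12 ≈ 60.30 kt.
60 kt ≥ 30 kt ⇒ rapid intensification.

60 kt, yes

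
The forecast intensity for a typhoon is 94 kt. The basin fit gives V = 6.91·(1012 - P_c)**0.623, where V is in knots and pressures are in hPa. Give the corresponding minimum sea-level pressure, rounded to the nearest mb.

946 mb

ΔP = (V / 6.91)^(1/0.623) = (94/6.91)^1.605.
94/6.91 = 13.603; 13.603^1.605 ≈ 66.02 mb.
P_c = 1012 − 66.02 = 945.98 ≈ 946 mb.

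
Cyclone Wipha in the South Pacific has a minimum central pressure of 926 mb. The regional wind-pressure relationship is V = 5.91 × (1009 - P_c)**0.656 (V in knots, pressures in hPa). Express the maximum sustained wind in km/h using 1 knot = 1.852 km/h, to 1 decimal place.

ΔP = 1009 − 926 = 83 mb.
V ≈ 5.91 × 83^0.656 = 5.91 × 18.152 ≈ 107.276 kt.
107.276 × 1.852 ≈ 198.68 km/h → 198.7 km/h.

198.7 km/h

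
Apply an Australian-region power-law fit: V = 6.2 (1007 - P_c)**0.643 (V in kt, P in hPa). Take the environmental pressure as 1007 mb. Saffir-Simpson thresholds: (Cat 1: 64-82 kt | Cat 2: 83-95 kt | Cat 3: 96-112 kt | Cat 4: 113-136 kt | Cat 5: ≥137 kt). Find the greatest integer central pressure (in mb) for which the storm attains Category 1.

Category 1 begins at V = 64 kt.
Required ΔP = (64/6.2)^(1/0.643) = 10.323^1.555 ≈ 37.73 mb.
P_c ≤ 1007 − 37.73 = 969.27, so the highest integer P_c is 969 mb.

969 mb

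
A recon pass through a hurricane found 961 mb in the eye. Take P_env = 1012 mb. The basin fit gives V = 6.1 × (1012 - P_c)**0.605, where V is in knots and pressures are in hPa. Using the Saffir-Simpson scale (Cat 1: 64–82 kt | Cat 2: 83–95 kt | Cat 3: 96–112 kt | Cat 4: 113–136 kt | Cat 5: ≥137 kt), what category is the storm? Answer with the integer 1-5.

1

ΔP = 1012 − 961 = 51 mb.
V ≈ 6.1 × 51^0.605 = 6.1 × 10.79 ≈ 66 kt.
66 kt falls in the Category 1 band.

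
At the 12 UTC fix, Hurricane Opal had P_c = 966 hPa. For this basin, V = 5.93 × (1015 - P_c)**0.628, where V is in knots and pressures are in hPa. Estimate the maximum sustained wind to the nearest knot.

68 kt

ΔP = 1015 − 966 = 49 hPa.
49^0.628 ≈ 11.520.
V ≈ 5.93 × 11.520 ≈ 68.3 kt.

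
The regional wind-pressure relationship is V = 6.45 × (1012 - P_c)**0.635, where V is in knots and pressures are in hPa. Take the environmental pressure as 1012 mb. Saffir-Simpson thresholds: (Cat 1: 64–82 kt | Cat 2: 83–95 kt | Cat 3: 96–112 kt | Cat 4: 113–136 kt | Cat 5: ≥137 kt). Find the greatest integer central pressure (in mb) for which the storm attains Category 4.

921 mb

Category 4 begins at V = 113 kt.
Required ΔP = (113/6.45)^(1/0.635) = 17.519^1.575 ≈ 90.84 mb.
P_c ≤ 1012 − 90.84 = 921.16, so the highest integer P_c is 921 mb.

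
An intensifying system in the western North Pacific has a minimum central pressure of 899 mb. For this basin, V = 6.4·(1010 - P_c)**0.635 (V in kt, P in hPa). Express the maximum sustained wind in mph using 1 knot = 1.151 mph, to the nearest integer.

147 mph

ΔP = 1010 − 899 = 111 mb.
V ≈ 6.4 × 111^0.635 = 6.4 × 19.897 ≈ 127.339 kt.
127.339 × 1.151 ≈ 146.57 mph → 147 mph.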